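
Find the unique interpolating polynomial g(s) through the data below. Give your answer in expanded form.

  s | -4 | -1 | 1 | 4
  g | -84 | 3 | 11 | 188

g(s) = 2s^3 + 3s^2 + 2s + 4

L_0(s) = (s + 1)(s - 1)(s - 4) / [-120] = -(1/120)s^3 + (1/30)s^2 + (1/120)s - 1/30
L_1(s) = (s + 4)(s - 1)(s - 4) / [30] = (1/30)s^3 - (1/30)s^2 - (8/15)s + 8/15
L_2(s) = (s + 4)(s + 1)(s - 4) / [-30] = -(1/30)s^3 - (1/30)s^2 + (8/15)s + 8/15
L_3(s) = (s + 4)(s + 1)(s - 1) / [120] = (1/120)s^3 + (1/30)s^2 - (1/120)s - 1/30
g(s) = (-84)·L_0 + 3·L_1 + 11·L_2 + 188·L_3
  (-84)·L_0(s) = (7/10)s^3 - (14/5)s^2 - (7/10)s + 14/5
  3·L_1(s) = (1/10)s^3 - (1/10)s^2 - (8/5)s + 8/5
  11·L_2(s) = -(11/30)s^3 - (11/30)s^2 + (88/15)s + 88/15
  188·L_3(s) = (47/30)s^3 + (94/15)s^2 - (47/30)s - 94/15
Adding term by term: 2s^3 + 3s^2 + 2s + 4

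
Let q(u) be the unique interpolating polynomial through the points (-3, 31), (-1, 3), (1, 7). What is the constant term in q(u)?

Build the Lagrange basis polynomials:
L_0(u) = (u + 1)(u - 1) / [8] = (1/8)u^2 - 1/8
L_1(u) = (u + 3)(u - 1) / [-4] = -(1/4)u^2 - (1/2)u + 3/4
L_2(u) = (u + 3)(u + 1) / [8] = (1/8)u^2 + (1/2)u + 3/8
q(u) = 31·L_0 + 3·L_1 + 7·L_2
Only the constant term is needed; take it from each L_i and combine:
31·(-1/8) + 3·(3/4) + 7·(3/8) = 1

1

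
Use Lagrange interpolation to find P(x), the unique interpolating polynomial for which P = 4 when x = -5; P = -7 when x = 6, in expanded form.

P(x) = -x - 1

Build the Lagrange basis polynomials:
L_0(x) = (x - 6) / [-11] = -(1/11)x + 6/11
L_1(x) = (x + 5) / [11] = (1/11)x + 5/11
P(x) = 4·L_0 + (-7)·L_1
  4·L_0(x) = -(4/11)x + 24/11
  (-7)·L_1(x) = -(7/11)x - 35/11
Adding term by term: -x - 1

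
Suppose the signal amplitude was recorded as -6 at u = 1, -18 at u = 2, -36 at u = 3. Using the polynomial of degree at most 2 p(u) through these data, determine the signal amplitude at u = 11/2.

Evaluate each Lagrange basis at u = 11/2:
L_0(11/2) = (7/2)·(5/2)/[(-1)·(-2)] = 35/8
L_1(11/2) = (9/2)·(5/2)/[(1)·(-1)] = -45/4
L_2(11/2) = (9/2)·(7/2)/[(2)·(1)] = 63/8
Sum: (-6)·(35/8) + (-18)·(-45/4) + (-36)·(63/8) = -429/4

-429/4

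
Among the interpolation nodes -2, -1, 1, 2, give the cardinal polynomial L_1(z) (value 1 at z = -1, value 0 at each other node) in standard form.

L_1(z) = (1/6)z^3 - (1/6)z^2 - (2/3)z + 2/3

L_1(z) = (z + 2)(z - 1)(z - 2) / [(1)·(-2)·(-3)]
       = (z^3 - z^2 - 4z + 4) / (6)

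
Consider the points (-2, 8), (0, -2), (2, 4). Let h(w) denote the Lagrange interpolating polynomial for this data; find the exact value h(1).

L_0(1) = (1)·(-1)/[(-2)·(-4)] = -1/8
L_1(1) = (3)·(-1)/[(2)·(-2)] = 3/4
L_2(1) = (3)·(1)/[(4)·(2)] = 3/8
Sum: 8·(-1/8) + (-2)·(3/4) + 4·(3/8) = -1

-1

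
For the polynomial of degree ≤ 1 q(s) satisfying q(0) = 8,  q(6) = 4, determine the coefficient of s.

-2/3

Build the Lagrange basis polynomials:
L_0(s) = (s - 6) / [-6] = -(1/6)s + 1
L_1(s) = s / [6] = (1/6)s
q(s) = 8·L_0 + 4·L_1
Only the coefficient of s is needed; take it from each L_i and combine:
8·(-1/6) + 4·(1/6) = -2/3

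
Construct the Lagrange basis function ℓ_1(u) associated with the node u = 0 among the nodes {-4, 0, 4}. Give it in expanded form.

ℓ_1(u) = -(1/16)u^2 + 1

ℓ_1(u) = (u + 4)(u - 4) / [(4)·(-4)]
       = (u^2 - 16) / (-16)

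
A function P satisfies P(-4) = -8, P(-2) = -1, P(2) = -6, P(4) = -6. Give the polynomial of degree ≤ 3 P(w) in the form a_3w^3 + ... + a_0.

Newton's divided differences:
P[-4,-2] = (-1 - (-8)) / (-2 - (-4)) = 7/2
P[-2,2] = (-6 - (-1)) / (2 - (-2)) = -5/4
P[2,4] = (-6 - (-6)) / (4 - 2) = 0
P[-4,-2,2] = (-5/4 - 7/2) / (2 - (-4)) = -19/24
P[-2,2,4] = (0 - (-5/4)) / (4 - (-2)) = 5/24
P[-4,-2,2,4] = (5/24 - (-19/24)) / (4 - (-4)) = 1/8
P(w) = -8 + (7/2)·(w + 4) + (-19/24)·(w + 4)(w + 2) + (1/8)·(w + 4)(w + 2)(w - 2)
Expanding: P(w) = (1/8)w^3 - (7/24)w^2 - (7/4)w - 7/3

P(w) = (1/8)w^3 - (7/24)w^2 - (7/4)w - 7/3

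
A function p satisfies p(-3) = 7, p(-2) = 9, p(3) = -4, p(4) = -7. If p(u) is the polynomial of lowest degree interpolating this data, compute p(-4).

Evaluate each Lagrange basis at u = -4:
L_0(-4) = (-2)·(-7)·(-8)/[(-1)·(-6)·(-7)] = 8/3
L_1(-4) = (-1)·(-7)·(-8)/[(1)·(-5)·(-6)] = -28/15
L_2(-4) = (-1)·(-2)·(-8)/[(6)·(5)·(-1)] = 8/15
L_3(-4) = (-1)·(-2)·(-7)/[(7)·(6)·(1)] = -1/3
Sum: 7·(8/3) + 9·(-28/15) + (-4)·(8/15) + (-7)·(-1/3) = 31/15

31/15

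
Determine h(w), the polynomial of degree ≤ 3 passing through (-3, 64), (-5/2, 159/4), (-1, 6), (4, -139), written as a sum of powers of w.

h(w) = -2w^3 - 3w + 1

Newton's divided differences:
h[-3,-5/2] = (159/4 - 64) / (-5/2 - (-3)) = -97/2
h[-5/2,-1] = (6 - 159/4) / (-1 - (-5/2)) = -45/2
h[-1,4] = (-139 - 6) / (4 - (-1)) = -29
h[-3,-5/2,-1] = (-45/2 - (-97/2)) / (-1 - (-3)) = 13
h[-5/2,-1,4] = (-29 - (-45/2)) / (4 - (-5/2)) = -1
h[-3,-5/2,-1,4] = (-1 - 13) / (4 - (-3)) = -2
h(w) = 64 + (-97/2)·(w + 3) + 13·(w + 3)(w + 5/2) + (-2)·(w + 3)(w + 5/2)(w + 1)
Expanding: h(w) = -2w^3 - 3w + 1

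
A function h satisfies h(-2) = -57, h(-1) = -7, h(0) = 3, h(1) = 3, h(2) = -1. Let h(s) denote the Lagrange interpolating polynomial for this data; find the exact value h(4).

-117

L_0(4) = (5)·(4)·(3)·(2)/[(-1)·(-2)·(-3)·(-4)] = 5
L_1(4) = (6)·(4)·(3)·(2)/[(1)·(-1)·(-2)·(-3)] = -24
L_2(4) = (6)·(5)·(3)·(2)/[(2)·(1)·(-1)·(-2)] = 45
L_3(4) = (6)·(5)·(4)·(2)/[(3)·(2)·(1)·(-1)] = -40
L_4(4) = (6)·(5)·(4)·(3)/[(4)·(3)·(2)·(1)] = 15
Sum: (-57)·(5) + (-7)·(-24) + 3·(45) + 3·(-40) + (-1)·(15) = -117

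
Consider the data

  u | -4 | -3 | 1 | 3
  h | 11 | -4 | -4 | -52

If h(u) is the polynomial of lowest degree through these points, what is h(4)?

-109

Evaluate each Lagrange basis at u = 4:
L_0(4) = (7)·(3)·(1)/[(-1)·(-5)·(-7)] = -3/5
L_1(4) = (8)·(3)·(1)/[(1)·(-4)·(-6)] = 1
L_2(4) = (8)·(7)·(1)/[(5)·(4)·(-2)] = -7/5
L_3(4) = (8)·(7)·(3)/[(7)·(6)·(2)] = 2
Sum: 11·(-3/5) + (-4)·(1) + (-4)·(-7/5) + (-52)·(2) = -109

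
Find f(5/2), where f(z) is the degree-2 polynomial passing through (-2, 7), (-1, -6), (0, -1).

L_0(5/2) = (7/2)·(5/2)/[(-1)·(-2)] = 35/8
L_1(5/2) = (9/2)·(5/2)/[(1)·(-1)] = -45/4
L_2(5/2) = (9/2)·(7/2)/[(2)·(1)] = 63/8
Sum: 7·(35/8) + (-6)·(-45/4) + (-1)·(63/8) = 361/4

361/4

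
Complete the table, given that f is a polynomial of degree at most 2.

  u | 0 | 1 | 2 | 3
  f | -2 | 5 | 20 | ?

The 3 known values determine f uniquely (degree ≤ 2).
Evaluate each Lagrange basis at u = 3:
L_0(3) = (2)·(1)/[(-1)·(-2)] = 1
L_1(3) = (3)·(1)/[(1)·(-1)] = -3
L_2(3) = (3)·(2)/[(2)·(1)] = 3
Sum: (-2)·(1) + 5·(-3) + 20·(3) = 43

43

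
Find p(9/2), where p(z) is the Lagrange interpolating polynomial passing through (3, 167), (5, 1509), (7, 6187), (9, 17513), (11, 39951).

15437/16

Evaluate each Lagrange basis at z = 9/2:
L_0(9/2) = (-1/2)·(-5/2)·(-9/2)·(-13/2)/[(-2)·(-4)·(-6)·(-8)] = 195/2048
L_1(9/2) = (3/2)·(-5/2)·(-9/2)·(-13/2)/[(2)·(-2)·(-4)·(-6)] = 585/512
L_2(9/2) = (3/2)·(-1/2)·(-9/2)·(-13/2)/[(4)·(2)·(-2)·(-4)] = -351/1024
L_3(9/2) = (3/2)·(-1/2)·(-5/2)·(-13/2)/[(6)·(4)·(2)·(-2)] = 65/512
L_4(9/2) = (3/2)·(-1/2)·(-5/2)·(-9/2)/[(8)·(6)·(4)·(2)] = -45/2048
Sum: 167·(195/2048) + 1509·(585/512) + 6187·(-351/1024) + 17513·(65/512) + 39951·(-45/2048) = 15437/16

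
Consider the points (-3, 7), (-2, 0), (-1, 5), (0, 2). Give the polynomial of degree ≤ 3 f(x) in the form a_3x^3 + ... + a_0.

f(x) = -(10/3)x^3 - 14x^2 - (41/3)x + 2

Newton's divided differences:
f[-3,-2] = (0 - 7) / (-2 - (-3)) = -7
f[-2,-1] = (5 - 0) / (-1 - (-2)) = 5
f[-1,0] = (2 - 5) / (0 - (-1)) = -3
f[-3,-2,-1] = (5 - (-7)) / (-1 - (-3)) = 6
f[-2,-1,0] = (-3 - 5) / (0 - (-2)) = -4
f[-3,-2,-1,0] = (-4 - 6) / (0 - (-3)) = -10/3
f(x) = 7 + (-7)·(x + 3) + 6·(x + 3)(x + 2) + (-10/3)·(x + 3)(x + 2)(x + 1)
Expanding: f(x) = -(10/3)x^3 - 14x^2 - (41/3)x + 2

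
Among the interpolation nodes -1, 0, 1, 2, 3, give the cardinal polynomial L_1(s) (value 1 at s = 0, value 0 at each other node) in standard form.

L_1(s) = -(1/6)s^4 + (5/6)s^3 - (5/6)s^2 - (5/6)s + 1

L_1(s) = (s + 1)(s - 1)(s - 2)(s - 3) / [(1)·(-1)·(-2)·(-3)]
       = (s^4 - 5s^3 + 5s^2 + 5s - 6) / (-6)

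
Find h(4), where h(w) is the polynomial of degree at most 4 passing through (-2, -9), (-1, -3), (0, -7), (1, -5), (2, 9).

Evaluate each Lagrange basis at w = 4:
L_0(4) = (5)·(4)·(3)·(2)/[(-1)·(-2)·(-3)·(-4)] = 5
L_1(4) = (6)·(4)·(3)·(2)/[(1)·(-1)·(-2)·(-3)] = -24
L_2(4) = (6)·(5)·(3)·(2)/[(2)·(1)·(-1)·(-2)] = 45
L_3(4) = (6)·(5)·(4)·(2)/[(3)·(2)·(1)·(-1)] = -40
L_4(4) = (6)·(5)·(4)·(3)/[(4)·(3)·(2)·(1)] = 15
Sum: (-9)·(5) + (-3)·(-24) + (-7)·(45) + (-5)·(-40) + 9·(15) = 47

47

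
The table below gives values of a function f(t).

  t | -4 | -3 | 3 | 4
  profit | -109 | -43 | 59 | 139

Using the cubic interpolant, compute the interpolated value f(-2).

Evaluate each Lagrange basis at t = -2:
L_0(-2) = (1)·(-5)·(-6)/[(-1)·(-7)·(-8)] = -15/28
L_1(-2) = (2)·(-5)·(-6)/[(1)·(-6)·(-7)] = 10/7
L_2(-2) = (2)·(1)·(-6)/[(7)·(6)·(-1)] = 2/7
L_3(-2) = (2)·(1)·(-5)/[(8)·(7)·(1)] = -5/28
Sum: (-109)·(-15/28) + (-43)·(10/7) + 59·(2/7) + 139·(-5/28) = -11

-11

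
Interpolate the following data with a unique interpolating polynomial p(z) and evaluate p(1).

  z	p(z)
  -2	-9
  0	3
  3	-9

3

Evaluate each Lagrange basis at z = 1:
L_0(1) = (1)·(-2)/[(-2)·(-5)] = -1/5
L_1(1) = (3)·(-2)/[(2)·(-3)] = 1
L_2(1) = (3)·(1)/[(5)·(3)] = 1/5
Sum: (-9)·(-1/5) + 3·(1) + (-9)·(1/5) = 3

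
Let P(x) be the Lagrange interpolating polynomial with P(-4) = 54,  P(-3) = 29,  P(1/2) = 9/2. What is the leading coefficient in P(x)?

4

Build the Lagrange basis polynomials:
L_0(x) = (x + 3)(x - 1/2) / [9/2] = (2/9)x^2 + (5/9)x - 1/3
L_1(x) = (x + 4)(x - 1/2) / [-7/2] = -(2/7)x^2 - x + 4/7
L_2(x) = (x + 4)(x + 3) / [63/4] = (4/63)x^2 + (4/9)x + 16/21
P(x) = 54·L_0 + 29·L_1 + (9/2)·L_2
Only the coefficient of x^2 is needed; take it from each L_i and combine:
54·(2/9) + 29·(-2/7) + (9/2)·(4/63) = 4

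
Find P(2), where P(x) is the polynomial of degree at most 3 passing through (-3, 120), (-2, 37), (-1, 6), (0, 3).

Evaluate each Lagrange basis at x = 2:
L_0(2) = (4)·(3)·(2)/[(-1)·(-2)·(-3)] = -4
L_1(2) = (5)·(3)·(2)/[(1)·(-1)·(-2)] = 15
L_2(2) = (5)·(4)·(2)/[(2)·(1)·(-1)] = -20
L_3(2) = (5)·(4)·(3)/[(3)·(2)·(1)] = 10
Sum: 120·(-4) + 37·(15) + 6·(-20) + 3·(10) = -15

-15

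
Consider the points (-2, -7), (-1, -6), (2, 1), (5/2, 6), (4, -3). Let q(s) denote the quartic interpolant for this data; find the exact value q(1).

L_0(1) = (2)·(-1)·(-3/2)·(-3)/[(-1)·(-4)·(-9/2)·(-6)] = -1/12
L_1(1) = (3)·(-1)·(-3/2)·(-3)/[(1)·(-3)·(-7/2)·(-5)] = 9/35
L_2(1) = (3)·(2)·(-3/2)·(-3)/[(4)·(3)·(-1/2)·(-2)] = 9/4
L_3(1) = (3)·(2)·(-1)·(-3)/[(9/2)·(7/2)·(1/2)·(-3/2)] = -32/21
L_4(1) = (3)·(2)·(-1)·(-3/2)/[(6)·(5)·(2)·(3/2)] = 1/10
Sum: (-7)·(-1/12) + (-6)·(9/35) + 1·(9/4) + 6·(-32/21) + (-3)·(1/10) = -856/105

-856/105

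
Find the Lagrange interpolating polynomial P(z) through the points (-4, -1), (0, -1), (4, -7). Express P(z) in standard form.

Build the Lagrange basis polynomials:
L_0(z) = z(z - 4) / [32] = (1/32)z^2 - (1/8)z
L_1(z) = (z + 4)(z - 4) / [-16] = -(1/16)z^2 + 1
L_2(z) = (z + 4)z / [32] = (1/32)z^2 + (1/8)z
P(z) = (-1)·L_0 + (-1)·L_1 + (-7)·L_2
  (-1)·L_0(z) = -(1/32)z^2 + (1/8)z
  (-1)·L_1(z) = (1/16)z^2 - 1
  (-7)·L_2(z) = -(7/32)z^2 - (7/8)z
Adding term by term: -(3/16)z^2 - (3/4)z - 1

P(z) = -(3/16)z^2 - (3/4)z - 1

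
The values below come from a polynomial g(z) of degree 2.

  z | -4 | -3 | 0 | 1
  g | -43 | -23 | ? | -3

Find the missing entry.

The 3 known values determine g uniquely (degree ≤ 2).
L_0(0) = (3)·(-1)/[(-1)·(-5)] = -3/5
L_1(0) = (4)·(-1)/[(1)·(-4)] = 1
L_2(0) = (4)·(3)/[(5)·(4)] = 3/5
Sum: (-43)·(-3/5) + (-23)·(1) + (-3)·(3/5) = 1

1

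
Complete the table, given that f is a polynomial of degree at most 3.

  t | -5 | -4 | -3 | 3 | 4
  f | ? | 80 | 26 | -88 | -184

The 4 known values determine f uniquely (degree ≤ 3).
Evaluate each Lagrange basis at t = -5:
L_0(-5) = (-2)·(-8)·(-9)/[(-1)·(-7)·(-8)] = 18/7
L_1(-5) = (-1)·(-8)·(-9)/[(1)·(-6)·(-7)] = -12/7
L_2(-5) = (-1)·(-2)·(-9)/[(7)·(6)·(-1)] = 3/7
L_3(-5) = (-1)·(-2)·(-8)/[(8)·(7)·(1)] = -2/7
Sum: 80·(18/7) + 26·(-12/7) + (-88)·(3/7) + (-184)·(-2/7) = 176

176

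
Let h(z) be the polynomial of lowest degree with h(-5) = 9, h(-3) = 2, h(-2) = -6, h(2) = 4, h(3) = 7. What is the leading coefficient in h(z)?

L_0(z) = (z + 3)(z + 2)(z - 2)(z - 3) / [336] = (1/336)z^4 - (13/336)z^2 + 3/28
L_1(z) = (z + 5)(z + 2)(z - 2)(z - 3) / [-60] = -(1/60)z^4 - (1/30)z^3 + (19/60)z^2 + (2/15)z - 1
L_2(z) = (z + 5)(z + 3)(z - 2)(z - 3) / [60] = (1/60)z^4 + (1/20)z^3 - (19/60)z^2 - (9/20)z + 3/2
L_3(z) = (z + 5)(z + 3)(z + 2)(z - 3) / [-140] = -(1/140)z^4 - (1/20)z^3 - (1/140)z^2 + (9/20)z + 9/14
L_4(z) = (z + 5)(z + 3)(z + 2)(z - 2) / [240] = (1/240)z^4 + (1/30)z^3 + (11/240)z^2 - (2/15)z - 1/4
h(z) = 9·L_0 + 2·L_1 + (-6)·L_2 + 4·L_3 + 7·L_4
Only the coefficient of z^4 is needed; take it from each L_i and combine:
9·(1/336) + 2·(-1/60) + (-6)·(1/60) + 4·(-1/140) + 7·(1/240) = -89/840

-89/840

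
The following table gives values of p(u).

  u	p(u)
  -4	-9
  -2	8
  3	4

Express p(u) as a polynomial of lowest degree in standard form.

Newton's divided differences:
p[-4,-2] = (8 - (-9)) / (-2 - (-4)) = 17/2
p[-2,3] = (4 - 8) / (3 - (-2)) = -4/5
p[-4,-2,3] = (-4/5 - 17/2) / (3 - (-4)) = -93/70
p(u) = -9 + (17/2)·(u + 4) + (-93/70)·(u + 4)(u + 2)
Expanding: p(u) = -(93/70)u^2 + (37/70)u + 503/35

p(u) = -(93/70)u^2 + (37/70)u + 503/35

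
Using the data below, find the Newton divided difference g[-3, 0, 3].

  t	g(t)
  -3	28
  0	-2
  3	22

g[-3,0] = (-2 - 28) / (0 - (-3)) = -10
g[0,3] = (22 - (-2)) / (3 - 0) = 8
g[-3,0,3] = (8 - (-10)) / (3 - (-3)) = 3

3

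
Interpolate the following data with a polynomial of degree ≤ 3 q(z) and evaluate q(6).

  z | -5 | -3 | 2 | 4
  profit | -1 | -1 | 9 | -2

Using Newton's divided-difference form:
q[-5,-3] = (-1 - (-1)) / (-3 - (-5)) = 0
q[-3,2] = (9 - (-1)) / (2 - (-3)) = 2
q[2,4] = (-2 - 9) / (4 - 2) = -11/2
q[-5,-3,2] = (2 - 0) / (2 - (-5)) = 2/7
q[-3,2,4] = (-11/2 - 2) / (4 - (-3)) = -15/14
q[-5,-3,2,4] = (-15/14 - 2/7) / (4 - (-5)) = -19/126
q(6) = -1 + 0·(11) + (2/7)·(11)·(9) + (-19/126)·(11)·(9)·(4) = -227/7

-227/7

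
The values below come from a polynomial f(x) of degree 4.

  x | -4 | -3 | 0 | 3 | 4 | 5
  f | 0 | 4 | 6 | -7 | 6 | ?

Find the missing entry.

297/7

The 5 known values determine f uniquely (degree ≤ 4).
L_0(5) = (8)·(5)·(2)·(1)/[(-1)·(-4)·(-7)·(-8)] = 5/14
L_1(5) = (9)·(5)·(2)·(1)/[(1)·(-3)·(-6)·(-7)] = -5/7
L_2(5) = (9)·(8)·(2)·(1)/[(4)·(3)·(-3)·(-4)] = 1
L_3(5) = (9)·(8)·(5)·(1)/[(7)·(6)·(3)·(-1)] = -20/7
L_4(5) = (9)·(8)·(5)·(2)/[(8)·(7)·(4)·(1)] = 45/14
Sum: 0 + 4·(-5/7) + 6·(1) + (-7)·(-20/7) + 6·(45/14) = 297/7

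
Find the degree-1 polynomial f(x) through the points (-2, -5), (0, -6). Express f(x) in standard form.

Build the Lagrange basis polynomials:
L_0(x) = x / [-2] = -(1/2)x
L_1(x) = (x + 2) / [2] = (1/2)x + 1
f(x) = (-5)·L_0 + (-6)·L_1
  (-5)·L_0(x) = (5/2)x
  (-6)·L_1(x) = -3x - 6
Adding term by term: -(1/2)x - 6

f(x) = -(1/2)x - 6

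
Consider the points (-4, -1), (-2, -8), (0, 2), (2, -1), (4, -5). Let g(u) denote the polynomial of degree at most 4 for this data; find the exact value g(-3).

Evaluate each Lagrange basis at u = -3:
L_0(-3) = (-1)·(-3)·(-5)·(-7)/[(-2)·(-4)·(-6)·(-8)] = 35/128
L_1(-3) = (1)·(-3)·(-5)·(-7)/[(2)·(-2)·(-4)·(-6)] = 35/32
L_2(-3) = (1)·(-1)·(-5)·(-7)/[(4)·(2)·(-2)·(-4)] = -35/64
L_3(-3) = (1)·(-1)·(-3)·(-7)/[(6)·(4)·(2)·(-2)] = 7/32
L_4(-3) = (1)·(-1)·(-3)·(-5)/[(8)·(6)·(4)·(2)] = -5/128
Sum: (-1)·(35/128) + (-8)·(35/32) + 2·(-35/64) + (-1)·(7/32) + (-5)·(-5/128) = -649/64

-649/64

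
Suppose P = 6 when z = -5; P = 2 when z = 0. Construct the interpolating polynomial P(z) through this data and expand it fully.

P(z) = -(4/5)z + 2

L_0(z) = z / [-5] = -(1/5)z
L_1(z) = (z + 5) / [5] = (1/5)z + 1
P(z) = 6·L_0 + 2·L_1
  6·L_0(z) = -(6/5)z
  2·L_1(z) = (2/5)z + 2
Adding term by term: -(4/5)z + 2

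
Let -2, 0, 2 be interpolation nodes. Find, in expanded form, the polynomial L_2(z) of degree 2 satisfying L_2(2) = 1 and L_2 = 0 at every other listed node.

L_2(z) = (1/8)z^2 + (1/4)z

L_2(z) = (z + 2)z / [(4)·(2)]
       = (z^2 + 2z) / (8)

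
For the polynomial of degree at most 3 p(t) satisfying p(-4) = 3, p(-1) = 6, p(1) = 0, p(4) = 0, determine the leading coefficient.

Build the Lagrange basis polynomials:
L_0(t) = (t + 1)(t - 1)(t - 4) / [-120] = -(1/120)t^3 + (1/30)t^2 + (1/120)t - 1/30
L_1(t) = (t + 4)(t - 1)(t - 4) / [30] = (1/30)t^3 - (1/30)t^2 - (8/15)t + 8/15
L_2(t) = (t + 4)(t + 1)(t - 4) / [-30] = -(1/30)t^3 - (1/30)t^2 + (8/15)t + 8/15
L_3(t) = (t + 4)(t + 1)(t - 1) / [120] = (1/120)t^3 + (1/30)t^2 - (1/120)t - 1/30
p(t) = 3·L_0 + 6·L_1 + 0·L_2 + 0·L_3
Only the coefficient of t^3 is needed; take it from each L_i and combine:
3·(-1/120) + 6·(1/30) + 0·(-1/30) + 0·(1/120) = 7/40

7/40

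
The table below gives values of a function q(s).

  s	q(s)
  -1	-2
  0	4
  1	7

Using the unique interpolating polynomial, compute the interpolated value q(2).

Evaluate each Lagrange basis at s = 2:
L_0(2) = (2)·(1)/[(-1)·(-2)] = 1
L_1(2) = (3)·(1)/[(1)·(-1)] = -3
L_2(2) = (3)·(2)/[(2)·(1)] = 3
Sum: (-2)·(1) + 4·(-3) + 7·(3) = 7

7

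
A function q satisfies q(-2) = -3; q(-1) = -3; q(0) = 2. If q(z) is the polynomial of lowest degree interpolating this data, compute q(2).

Using Newton's divided-difference form:
q[-2,-1] = (-3 - (-3)) / (-1 - (-2)) = 0
q[-1,0] = (2 - (-3)) / (0 - (-1)) = 5
q[-2,-1,0] = (5 - 0) / (0 - (-2)) = 5/2
q(2) = -3 + 0·(4) + (5/2)·(4)·(3) = 27

27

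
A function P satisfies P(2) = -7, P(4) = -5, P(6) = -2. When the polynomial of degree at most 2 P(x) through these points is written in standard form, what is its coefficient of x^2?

Build the Lagrange basis polynomials:
L_0(x) = (x - 4)(x - 6) / [8] = (1/8)x^2 - (5/4)x + 3
L_1(x) = (x - 2)(x - 6) / [-4] = -(1/4)x^2 + 2x - 3
L_2(x) = (x - 2)(x - 4) / [8] = (1/8)x^2 - (3/4)x + 1
P(x) = (-7)·L_0 + (-5)·L_1 + (-2)·L_2
Only the coefficient of x^2 is needed; take it from each L_i and combine:
(-7)·(1/8) + (-5)·(-1/4) + (-2)·(1/8) = 1/8

1/8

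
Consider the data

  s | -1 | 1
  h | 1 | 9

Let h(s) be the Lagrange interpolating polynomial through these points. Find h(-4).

Evaluate each Lagrange basis at s = -4:
L_0(-4) = (-5)/[(-2)] = 5/2
L_1(-4) = (-3)/[(2)] = -3/2
Sum: 1·(5/2) + 9·(-3/2) = -11

-11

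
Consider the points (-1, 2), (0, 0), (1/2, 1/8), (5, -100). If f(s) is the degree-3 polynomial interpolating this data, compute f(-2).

12

Using Newton's divided-difference form:
f[-1,0] = (0 - 2) / (0 - (-1)) = -2
f[0,1/2] = (1/8 - 0) / (1/2 - 0) = 1/4
f[1/2,5] = (-100 - 1/8) / (5 - 1/2) = -89/4
f[-1,0,1/2] = (1/4 - (-2)) / (1/2 - (-1)) = 3/2
f[0,1/2,5] = (-89/4 - 1/4) / (5 - 0) = -9/2
f[-1,0,1/2,5] = (-9/2 - 3/2) / (5 - (-1)) = -1
f(-2) = 2 + (-2)·(-1) + (3/2)·(-1)·(-2) + (-1)·(-1)·(-2)·(-5/2) = 12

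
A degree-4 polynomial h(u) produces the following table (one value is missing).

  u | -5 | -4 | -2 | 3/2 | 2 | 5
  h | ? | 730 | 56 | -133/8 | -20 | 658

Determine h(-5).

The 5 known values determine h uniquely (degree ≤ 4).
L_0(-5) = (-3)·(-13/2)·(-7)·(-10)/[(-2)·(-11/2)·(-6)·(-9)] = 455/198
L_1(-5) = (-1)·(-13/2)·(-7)·(-10)/[(2)·(-7/2)·(-4)·(-7)] = -65/28
L_2(-5) = (-1)·(-3)·(-7)·(-10)/[(11/2)·(7/2)·(-1/2)·(-7/2)] = 480/77
L_3(-5) = (-1)·(-3)·(-13/2)·(-10)/[(6)·(4)·(1/2)·(-3)] = -65/12
L_4(-5) = (-1)·(-3)·(-13/2)·(-7)/[(9)·(7)·(7/2)·(3)] = 13/63
Sum: 730·(455/198) + 56·(-65/28) + (-133/8)·(480/77) + (-20)·(-65/12) + 658·(13/63) = 1688

1688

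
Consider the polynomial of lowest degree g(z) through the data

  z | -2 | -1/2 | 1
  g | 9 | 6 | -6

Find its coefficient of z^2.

-2

Build the Lagrange basis polynomials:
L_0(z) = (z + 1/2)(z - 1) / [9/2] = (2/9)z^2 - (1/9)z - 1/9
L_1(z) = (z + 2)(z - 1) / [-9/4] = -(4/9)z^2 - (4/9)z + 8/9
L_2(z) = (z + 2)(z + 1/2) / [9/2] = (2/9)z^2 + (5/9)z + 2/9
g(z) = 9·L_0 + 6·L_1 + (-6)·L_2
Only the coefficient of z^2 is needed; take it from each L_i and combine:
9·(2/9) + 6·(-4/9) + (-6)·(2/9) = -2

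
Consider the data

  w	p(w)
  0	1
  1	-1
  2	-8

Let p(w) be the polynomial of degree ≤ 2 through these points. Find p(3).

Using Newton's divided-difference form:
p[0,1] = (-1 - 1) / (1 - 0) = -2
p[1,2] = (-8 - (-1)) / (2 - 1) = -7
p[0,1,2] = (-7 - (-2)) / (2 - 0) = -5/2
p(3) = 1 + (-2)·(3) + (-5/2)·(3)·(2) = -20

-20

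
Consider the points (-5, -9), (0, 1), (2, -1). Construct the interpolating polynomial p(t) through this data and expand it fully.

Build the Lagrange basis polynomials:
L_0(t) = t(t - 2) / [35] = (1/35)t^2 - (2/35)t
L_1(t) = (t + 5)(t - 2) / [-10] = -(1/10)t^2 - (3/10)t + 1
L_2(t) = (t + 5)t / [14] = (1/14)t^2 + (5/14)t
p(t) = (-9)·L_0 + 1·L_1 + (-1)·L_2
  (-9)·L_0(t) = -(9/35)t^2 + (18/35)t
  1·L_1(t) = -(1/10)t^2 - (3/10)t + 1
  (-1)·L_2(t) = -(1/14)t^2 - (5/14)t
Adding term by term: -(3/7)t^2 - (1/7)t + 1

p(t) = -(3/7)t^2 - (1/7)t + 1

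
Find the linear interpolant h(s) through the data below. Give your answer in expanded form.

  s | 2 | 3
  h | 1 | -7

Build the Lagrange basis polynomials:
L_0(s) = (s - 3) / [-1] = -s + 3
L_1(s) = (s - 2) / [1] = s - 2
h(s) = 1·L_0 + (-7)·L_1
  1·L_0(s) = -s + 3
  (-7)·L_1(s) = -7s + 14
Adding term by term: -8s + 17

h(s) = -8s + 17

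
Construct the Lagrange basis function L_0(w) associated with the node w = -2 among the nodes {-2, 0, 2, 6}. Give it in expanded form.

L_0(w) = w(w - 2)(w - 6) / [(-2)·(-4)·(-8)]
       = (w^3 - 8w^2 + 12w) / (-64)

L_0(w) = -(1/64)w^3 + (1/8)w^2 - (3/16)w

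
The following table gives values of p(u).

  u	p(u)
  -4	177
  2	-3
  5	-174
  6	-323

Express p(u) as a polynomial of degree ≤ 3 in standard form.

p(u) = -2u^3 + 3u^2 + 1

Newton's divided differences:
p[-4,2] = (-3 - 177) / (2 - (-4)) = -30
p[2,5] = (-174 - (-3)) / (5 - 2) = -57
p[5,6] = (-323 - (-174)) / (6 - 5) = -149
p[-4,2,5] = (-57 - (-30)) / (5 - (-4)) = -3
p[2,5,6] = (-149 - (-57)) / (6 - 2) = -23
p[-4,2,5,6] = (-23 - (-3)) / (6 - (-4)) = -2
p(u) = 177 + (-30)·(u + 4) + (-3)·(u + 4)(u - 2) + (-2)·(u + 4)(u - 2)(u - 5)
Expanding: p(u) = -2u^3 + 3u^2 + 1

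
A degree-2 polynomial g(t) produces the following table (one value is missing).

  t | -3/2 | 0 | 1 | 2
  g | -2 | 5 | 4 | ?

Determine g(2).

-23/15

The 3 known values determine g uniquely (degree ≤ 2).
L_0(2) = (2)·(1)/[(-3/2)·(-5/2)] = 8/15
L_1(2) = (7/2)·(1)/[(3/2)·(-1)] = -7/3
L_2(2) = (7/2)·(2)/[(5/2)·(1)] = 14/5
Sum: (-2)·(8/15) + 5·(-7/3) + 4·(14/5) = -23/15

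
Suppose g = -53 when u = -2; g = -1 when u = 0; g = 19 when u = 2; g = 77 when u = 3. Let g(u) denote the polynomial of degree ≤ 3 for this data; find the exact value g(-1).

Evaluate each Lagrange basis at u = -1:
L_0(-1) = (-1)·(-3)·(-4)/[(-2)·(-4)·(-5)] = 3/10
L_1(-1) = (1)·(-3)·(-4)/[(2)·(-2)·(-3)] = 1
L_2(-1) = (1)·(-1)·(-4)/[(4)·(2)·(-1)] = -1/2
L_3(-1) = (1)·(-1)·(-3)/[(5)·(3)·(1)] = 1/5
Sum: (-53)·(3/10) + (-1)·(1) + 19·(-1/2) + 77·(1/5) = -11

-11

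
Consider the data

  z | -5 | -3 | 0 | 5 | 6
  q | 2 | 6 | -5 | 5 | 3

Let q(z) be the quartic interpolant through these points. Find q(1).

Using Newton's divided-difference form:
q[-5,-3] = (6 - 2) / (-3 - (-5)) = 2
q[-3,0] = (-5 - 6) / (0 - (-3)) = -11/3
q[0,5] = (5 - (-5)) / (5 - 0) = 2
q[5,6] = (3 - 5) / (6 - 5) = -2
q[-5,-3,0] = (-11/3 - 2) / (0 - (-5)) = -17/15
q[-3,0,5] = (2 - (-11/3)) / (5 - (-3)) = 17/24
q[0,5,6] = (-2 - 2) / (6 - 0) = -2/3
q[-5,-3,0,5] = (17/24 - (-17/15)) / (5 - (-5)) = 221/1200
q[-3,0,5,6] = (-2/3 - 17/24) / (6 - (-3)) = -11/72
q[-5,-3,0,5,6] = (-11/72 - 221/1200) / (6 - (-5)) = -1213/39600
q(1) = 2 + 2·(6) + (-17/15)·(6)·(4) + (221/1200)·(6)·(4)·(1) + (-1213/39600)·(6)·(4)·(1)·(-4) = -1927/330

-1927/330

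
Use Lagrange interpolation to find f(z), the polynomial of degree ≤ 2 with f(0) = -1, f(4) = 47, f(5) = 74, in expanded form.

f(z) = 3z^2 - 1

Build the Lagrange basis polynomials:
L_0(z) = (z - 4)(z - 5) / [20] = (1/20)z^2 - (9/20)z + 1
L_1(z) = z(z - 5) / [-4] = -(1/4)z^2 + (5/4)z
L_2(z) = z(z - 4) / [5] = (1/5)z^2 - (4/5)z
f(z) = (-1)·L_0 + 47·L_1 + 74·L_2
  (-1)·L_0(z) = -(1/20)z^2 + (9/20)z - 1
  47·L_1(z) = -(47/4)z^2 + (235/4)z
  74·L_2(z) = (74/5)z^2 - (296/5)z
Adding term by term: 3z^2 - 1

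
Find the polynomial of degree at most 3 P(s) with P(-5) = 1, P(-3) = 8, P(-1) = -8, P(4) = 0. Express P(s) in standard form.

P(s) = (1189/2520)s^3 + (48/35)s^2 - (21793/2520)s - 737/42

Newton's divided differences:
P[-5,-3] = (8 - 1) / (-3 - (-5)) = 7/2
P[-3,-1] = (-8 - 8) / (-1 - (-3)) = -8
P[-1,4] = (0 - (-8)) / (4 - (-1)) = 8/5
P[-5,-3,-1] = (-8 - 7/2) / (-1 - (-5)) = -23/8
P[-3,-1,4] = (8/5 - (-8)) / (4 - (-3)) = 48/35
P[-5,-3,-1,4] = (48/35 - (-23/8)) / (4 - (-5)) = 1189/2520
P(s) = 1 + (7/2)·(s + 5) + (-23/8)·(s + 5)(s + 3) + (1189/2520)·(s + 5)(s + 3)(s + 1)
Expanding: P(s) = (1189/2520)s^3 + (48/35)s^2 - (21793/2520)s - 737/42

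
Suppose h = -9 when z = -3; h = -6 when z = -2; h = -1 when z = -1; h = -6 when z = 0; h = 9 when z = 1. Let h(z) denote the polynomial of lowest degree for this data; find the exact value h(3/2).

Using Newton's divided-difference form:
h[-3,-2] = (-6 - (-9)) / (-2 - (-3)) = 3
h[-2,-1] = (-1 - (-6)) / (-1 - (-2)) = 5
h[-1,0] = (-6 - (-1)) / (0 - (-1)) = -5
h[0,1] = (9 - (-6)) / (1 - 0) = 15
h[-3,-2,-1] = (5 - 3) / (-1 - (-3)) = 1
h[-2,-1,0] = (-5 - 5) / (0 - (-2)) = -5
h[-1,0,1] = (15 - (-5)) / (1 - (-1)) = 10
h[-3,-2,-1,0] = (-5 - 1) / (0 - (-3)) = -2
h[-2,-1,0,1] = (10 - (-5)) / (1 - (-2)) = 5
h[-3,-2,-1,0,1] = (5 - (-2)) / (1 - (-3)) = 7/4
h(3/2) = -9 + 3·(9/2) + 1·(9/2)·(7/2) + (-2)·(9/2)·(7/2)·(5/2) + (7/4)·(9/2)·(7/2)·(5/2)·(3/2) = 2871/64

2871/64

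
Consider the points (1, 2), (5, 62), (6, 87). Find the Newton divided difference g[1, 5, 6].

2

g[1,5] = (62 - 2) / (5 - 1) = 15
g[5,6] = (87 - 62) / (6 - 5) = 25
g[1,5,6] = (25 - 15) / (6 - 1) = 2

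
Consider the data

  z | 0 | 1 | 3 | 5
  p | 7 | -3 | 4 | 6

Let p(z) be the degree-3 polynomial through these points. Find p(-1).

Using Newton's divided-difference form:
p[0,1] = (-3 - 7) / (1 - 0) = -10
p[1,3] = (4 - (-3)) / (3 - 1) = 7/2
p[3,5] = (6 - 4) / (5 - 3) = 1
p[0,1,3] = (7/2 - (-10)) / (3 - 0) = 9/2
p[1,3,5] = (1 - 7/2) / (5 - 1) = -5/8
p[0,1,3,5] = (-5/8 - 9/2) / (5 - 0) = -41/40
p(-1) = 7 + (-10)·(-1) + (9/2)·(-1)·(-2) + (-41/40)·(-1)·(-2)·(-4) = 171/5

171/5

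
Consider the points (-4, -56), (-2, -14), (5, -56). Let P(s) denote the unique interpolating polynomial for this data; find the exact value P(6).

-86

Using Newton's divided-difference form:
P[-4,-2] = (-14 - (-56)) / (-2 - (-4)) = 21
P[-2,5] = (-56 - (-14)) / (5 - (-2)) = -6
P[-4,-2,5] = (-6 - 21) / (5 - (-4)) = -3
P(6) = -56 + 21·(10) + (-3)·(10)·(8) = -86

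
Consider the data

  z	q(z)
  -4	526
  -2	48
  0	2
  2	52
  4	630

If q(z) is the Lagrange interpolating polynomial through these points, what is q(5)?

Evaluate each Lagrange basis at z = 5:
L_0(5) = (7)·(5)·(3)·(1)/[(-2)·(-4)·(-6)·(-8)] = 35/128
L_1(5) = (9)·(5)·(3)·(1)/[(2)·(-2)·(-4)·(-6)] = -45/32
L_2(5) = (9)·(7)·(3)·(1)/[(4)·(2)·(-2)·(-4)] = 189/64
L_3(5) = (9)·(7)·(5)·(1)/[(6)·(4)·(2)·(-2)] = -105/32
L_4(5) = (9)·(7)·(5)·(3)/[(8)·(6)·(4)·(2)] = 315/128
Sum: 526·(35/128) + 48·(-45/32) + 2·(189/64) + 52·(-105/32) + 630·(315/128) = 1462

1462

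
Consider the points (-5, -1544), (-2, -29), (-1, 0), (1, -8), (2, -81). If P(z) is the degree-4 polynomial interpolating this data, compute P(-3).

Evaluate each Lagrange basis at z = -3:
L_0(-3) = (-1)·(-2)·(-4)·(-5)/[(-3)·(-4)·(-6)·(-7)] = 5/63
L_1(-3) = (2)·(-2)·(-4)·(-5)/[(3)·(-1)·(-3)·(-4)] = 20/9
L_2(-3) = (2)·(-1)·(-4)·(-5)/[(4)·(1)·(-2)·(-3)] = -5/3
L_3(-3) = (2)·(-1)·(-2)·(-5)/[(6)·(3)·(2)·(-1)] = 5/9
L_4(-3) = (2)·(-1)·(-2)·(-4)/[(7)·(4)·(3)·(1)] = -4/21
Sum: (-1544)·(5/63) + (-29)·(20/9) + 0 + (-8)·(5/9) + (-81)·(-4/21) = -176

-176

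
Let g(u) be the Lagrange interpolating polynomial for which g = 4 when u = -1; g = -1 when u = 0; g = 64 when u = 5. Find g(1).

L_0(1) = (1)·(-4)/[(-1)·(-6)] = -2/3
L_1(1) = (2)·(-4)/[(1)·(-5)] = 8/5
L_2(1) = (2)·(1)/[(6)·(5)] = 1/15
Sum: 4·(-2/3) + (-1)·(8/5) + 64·(1/15) = 0

0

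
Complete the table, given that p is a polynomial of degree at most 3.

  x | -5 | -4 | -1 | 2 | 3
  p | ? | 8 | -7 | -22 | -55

The 4 known values determine p uniquely (degree ≤ 3).
L_0(-5) = (-4)·(-7)·(-8)/[(-3)·(-6)·(-7)] = 16/9
L_1(-5) = (-1)·(-7)·(-8)/[(3)·(-3)·(-4)] = -14/9
L_2(-5) = (-1)·(-4)·(-8)/[(6)·(3)·(-1)] = 16/9
L_3(-5) = (-1)·(-4)·(-7)/[(7)·(4)·(1)] = -1
Sum: 8·(16/9) + (-7)·(-14/9) + (-22)·(16/9) + (-55)·(-1) = 41

41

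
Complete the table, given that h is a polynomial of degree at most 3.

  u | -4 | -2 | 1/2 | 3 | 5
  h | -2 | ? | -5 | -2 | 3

The 4 known values determine h uniquely (degree ≤ 3).
Evaluate each Lagrange basis at u = -2:
L_0(-2) = (-5/2)·(-5)·(-7)/[(-9/2)·(-7)·(-9)] = 25/81
L_1(-2) = (2)·(-5)·(-7)/[(9/2)·(-5/2)·(-9/2)] = 112/81
L_2(-2) = (2)·(-5/2)·(-7)/[(7)·(5/2)·(-2)] = -1
L_3(-2) = (2)·(-5/2)·(-5)/[(9)·(9/2)·(2)] = 25/81
Sum: (-2)·(25/81) + (-5)·(112/81) + (-2)·(-1) + 3·(25/81) = -373/81

-373/81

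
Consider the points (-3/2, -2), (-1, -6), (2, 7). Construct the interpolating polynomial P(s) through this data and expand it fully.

P(s) = (74/21)s^2 + (17/21)s - 61/7

Newton's divided differences:
P[-3/2,-1] = (-6 - (-2)) / (-1 - (-3/2)) = -8
P[-1,2] = (7 - (-6)) / (2 - (-1)) = 13/3
P[-3/2,-1,2] = (13/3 - (-8)) / (2 - (-3/2)) = 74/21
P(s) = -2 + (-8)·(s + 3/2) + (74/21)·(s + 3/2)(s + 1)
Expanding: P(s) = (74/21)s^2 + (17/21)s - 61/7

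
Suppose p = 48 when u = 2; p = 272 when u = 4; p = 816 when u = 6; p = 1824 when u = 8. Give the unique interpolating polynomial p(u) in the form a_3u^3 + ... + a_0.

p(u) = 3u^3 + 4u^2 + 4u

Build the Lagrange basis polynomials:
L_0(u) = (u - 4)(u - 6)(u - 8) / [-48] = -(1/48)u^3 + (3/8)u^2 - (13/6)u + 4
L_1(u) = (u - 2)(u - 6)(u - 8) / [16] = (1/16)u^3 - u^2 + (19/4)u - 6
L_2(u) = (u - 2)(u - 4)(u - 8) / [-16] = -(1/16)u^3 + (7/8)u^2 - (7/2)u + 4
L_3(u) = (u - 2)(u - 4)(u - 6) / [48] = (1/48)u^3 - (1/4)u^2 + (11/12)u - 1
p(u) = 48·L_0 + 272·L_1 + 816·L_2 + 1824·L_3
  48·L_0(u) = -u^3 + 18u^2 - 104u + 192
  272·L_1(u) = 17u^3 - 272u^2 + 1292u - 1632
  816·L_2(u) = -51u^3 + 714u^2 - 2856u + 3264
  1824·L_3(u) = 38u^3 - 456u^2 + 1672u - 1824
Adding term by term: 3u^3 + 4u^2 + 4u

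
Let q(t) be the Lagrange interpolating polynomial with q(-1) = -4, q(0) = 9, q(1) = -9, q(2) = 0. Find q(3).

94

Evaluate each Lagrange basis at t = 3:
L_0(3) = (3)·(2)·(1)/[(-1)·(-2)·(-3)] = -1
L_1(3) = (4)·(2)·(1)/[(1)·(-1)·(-2)] = 4
L_2(3) = (4)·(3)·(1)/[(2)·(1)·(-1)] = -6
L_3(3) = (4)·(3)·(2)/[(3)·(2)·(1)] = 4
Sum: (-4)·(-1) + 9·(4) + (-9)·(-6) + 0 = 94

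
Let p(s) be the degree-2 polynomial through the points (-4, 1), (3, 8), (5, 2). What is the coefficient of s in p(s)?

5/9

L_0(s) = (s - 3)(s - 5) / [63] = (1/63)s^2 - (8/63)s + 5/21
L_1(s) = (s + 4)(s - 5) / [-14] = -(1/14)s^2 + (1/14)s + 10/7
L_2(s) = (s + 4)(s - 3) / [18] = (1/18)s^2 + (1/18)s - 2/3
p(s) = 1·L_0 + 8·L_1 + 2·L_2
Only the coefficient of s is needed; take it from each L_i and combine:
1·(-8/63) + 8·(1/14) + 2·(1/18) = 5/9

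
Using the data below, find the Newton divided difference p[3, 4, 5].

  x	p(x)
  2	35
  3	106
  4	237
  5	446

39

p[3,4] = (237 - 106) / (4 - 3) = 131
p[4,5] = (446 - 237) / (5 - 4) = 209
p[3,4,5] = (209 - 131) / (5 - 3) = 39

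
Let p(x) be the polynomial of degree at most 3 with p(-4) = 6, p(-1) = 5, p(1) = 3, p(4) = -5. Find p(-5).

32/5

L_0(-5) = (-4)·(-6)·(-9)/[(-3)·(-5)·(-8)] = 9/5
L_1(-5) = (-1)·(-6)·(-9)/[(3)·(-2)·(-5)] = -9/5
L_2(-5) = (-1)·(-4)·(-9)/[(5)·(2)·(-3)] = 6/5
L_3(-5) = (-1)·(-4)·(-6)/[(8)·(5)·(3)] = -1/5
Sum: 6·(9/5) + 5·(-9/5) + 3·(6/5) + (-5)·(-1/5) = 32/5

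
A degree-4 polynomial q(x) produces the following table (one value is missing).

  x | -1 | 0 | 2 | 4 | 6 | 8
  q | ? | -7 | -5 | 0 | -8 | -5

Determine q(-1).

The 5 known values determine q uniquely (degree ≤ 4).
Evaluate each Lagrange basis at x = -1:
L_0(-1) = (-3)·(-5)·(-7)·(-9)/[(-2)·(-4)·(-6)·(-8)] = 315/128
L_1(-1) = (-1)·(-5)·(-7)·(-9)/[(2)·(-2)·(-4)·(-6)] = -105/32
L_2(-1) = (-1)·(-3)·(-7)·(-9)/[(4)·(2)·(-2)·(-4)] = 189/64
L_3(-1) = (-1)·(-3)·(-5)·(-9)/[(6)·(4)·(2)·(-2)] = -45/32
L_4(-1) = (-1)·(-3)·(-5)·(-7)/[(8)·(6)·(4)·(2)] = 35/128
Sum: (-7)·(315/128) + (-5)·(-105/32) + 0 + (-8)·(-45/32) + (-5)·(35/128) = 145/16

145/16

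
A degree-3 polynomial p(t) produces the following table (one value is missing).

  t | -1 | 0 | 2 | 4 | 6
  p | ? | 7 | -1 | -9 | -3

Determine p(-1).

The 4 known values determine p uniquely (degree ≤ 3).
Evaluate each Lagrange basis at t = -1:
L_0(-1) = (-3)·(-5)·(-7)/[(-2)·(-4)·(-6)] = 35/16
L_1(-1) = (-1)·(-5)·(-7)/[(2)·(-2)·(-4)] = -35/16
L_2(-1) = (-1)·(-3)·(-7)/[(4)·(2)·(-2)] = 21/16
L_3(-1) = (-1)·(-3)·(-5)/[(6)·(4)·(2)] = -5/16
Sum: 7·(35/16) + (-1)·(-35/16) + (-9)·(21/16) + (-3)·(-5/16) = 53/8

53/8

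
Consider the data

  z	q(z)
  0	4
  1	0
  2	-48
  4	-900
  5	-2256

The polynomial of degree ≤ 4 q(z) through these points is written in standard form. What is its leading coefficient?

Build the Lagrange basis polynomials:
L_0(z) = (z - 1)(z - 2)(z - 4)(z - 5) / [40] = (1/40)z^4 - (3/10)z^3 + (49/40)z^2 - (39/20)z + 1
L_1(z) = z(z - 2)(z - 4)(z - 5) / [-12] = -(1/12)z^4 + (11/12)z^3 - (19/6)z^2 + (10/3)z
L_2(z) = z(z - 1)(z - 4)(z - 5) / [12] = (1/12)z^4 - (5/6)z^3 + (29/12)z^2 - (5/3)z
L_3(z) = z(z - 1)(z - 2)(z - 5) / [-24] = -(1/24)z^4 + (1/3)z^3 - (17/24)z^2 + (5/12)z
L_4(z) = z(z - 1)(z - 2)(z - 4) / [60] = (1/60)z^4 - (7/60)z^3 + (7/30)z^2 - (2/15)z
q(z) = 4·L_0 + 0·L_1 + (-48)·L_2 + (-900)·L_3 + (-2256)·L_4
Only the coefficient of z^4 is needed; take it from each L_i and combine:
4·(1/40) + 0·(-1/12) + (-48)·(1/12) + (-900)·(-1/24) + (-2256)·(1/60) = -4

-4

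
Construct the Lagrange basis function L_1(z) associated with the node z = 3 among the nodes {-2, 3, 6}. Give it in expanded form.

L_1(z) = -(1/15)z^2 + (4/15)z + 4/5

L_1(z) = (z + 2)(z - 6) / [(5)·(-3)]
       = (z^2 - 4z - 12) / (-15)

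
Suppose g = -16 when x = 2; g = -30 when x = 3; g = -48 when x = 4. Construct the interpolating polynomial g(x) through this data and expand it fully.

g(x) = -2x^2 - 4x

Build the Lagrange basis polynomials:
L_0(x) = (x - 3)(x - 4) / [2] = (1/2)x^2 - (7/2)x + 6
L_1(x) = (x - 2)(x - 4) / [-1] = -x^2 + 6x - 8
L_2(x) = (x - 2)(x - 3) / [2] = (1/2)x^2 - (5/2)x + 3
g(x) = (-16)·L_0 + (-30)·L_1 + (-48)·L_2
  (-16)·L_0(x) = -8x^2 + 56x - 96
  (-30)·L_1(x) = 30x^2 - 180x + 240
  (-48)·L_2(x) = -24x^2 + 120x - 144
Adding term by term: -2x^2 - 4x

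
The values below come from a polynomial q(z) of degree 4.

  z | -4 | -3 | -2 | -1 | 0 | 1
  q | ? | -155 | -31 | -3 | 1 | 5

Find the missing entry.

The 5 known values determine q uniquely (degree ≤ 4).
L_0(-4) = (-2)·(-3)·(-4)·(-5)/[(-1)·(-2)·(-3)·(-4)] = 5
L_1(-4) = (-1)·(-3)·(-4)·(-5)/[(1)·(-1)·(-2)·(-3)] = -10
L_2(-4) = (-1)·(-2)·(-4)·(-5)/[(2)·(1)·(-1)·(-2)] = 10
L_3(-4) = (-1)·(-2)·(-3)·(-5)/[(3)·(2)·(1)·(-1)] = -5
L_4(-4) = (-1)·(-2)·(-3)·(-4)/[(4)·(3)·(2)·(1)] = 1
Sum: (-155)·(5) + (-31)·(-10) + (-3)·(10) + 1·(-5) + 5·(1) = -495

-495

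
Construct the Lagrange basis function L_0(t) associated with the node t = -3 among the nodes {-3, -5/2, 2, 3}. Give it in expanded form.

L_0(t) = (t + 5/2)(t - 2)(t - 3) / [(-1/2)·(-5)·(-6)]
       = (t^3 - (5/2)t^2 - (13/2)t + 15) / (-15)

L_0(t) = -(1/15)t^3 + (1/6)t^2 + (13/30)t - 1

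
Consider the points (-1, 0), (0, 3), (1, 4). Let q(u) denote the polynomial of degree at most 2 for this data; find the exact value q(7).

Evaluate each Lagrange basis at u = 7:
L_0(7) = (7)·(6)/[(-1)·(-2)] = 21
L_1(7) = (8)·(6)/[(1)·(-1)] = -48
L_2(7) = (8)·(7)/[(2)·(1)] = 28
Sum: 0 + 3·(-48) + 4·(28) = -32

-32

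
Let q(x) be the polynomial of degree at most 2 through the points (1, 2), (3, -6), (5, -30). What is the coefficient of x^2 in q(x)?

The leading coefficient equals the top divided difference q[1,3,5].
q[1,3] = (-6 - 2) / (3 - 1) = -4
q[3,5] = (-30 - (-6)) / (5 - 3) = -12
q[1,3,5] = (-12 - (-4)) / (5 - 1) = -2

-2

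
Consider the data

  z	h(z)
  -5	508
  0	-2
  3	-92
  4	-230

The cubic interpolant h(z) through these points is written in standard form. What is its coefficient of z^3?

-4

L_0(z) = z(z - 3)(z - 4) / [-360] = -(1/360)z^3 + (7/360)z^2 - (1/30)z
L_1(z) = (z + 5)(z - 3)(z - 4) / [60] = (1/60)z^3 - (1/30)z^2 - (23/60)z + 1
L_2(z) = (z + 5)z(z - 4) / [-24] = -(1/24)z^3 - (1/24)z^2 + (5/6)z
L_3(z) = (z + 5)z(z - 3) / [36] = (1/36)z^3 + (1/18)z^2 - (5/12)z
h(z) = 508·L_0 + (-2)·L_1 + (-92)·L_2 + (-230)·L_3
Only the coefficient of z^3 is needed; take it from each L_i and combine:
508·(-1/360) + (-2)·(1/60) + (-92)·(-1/24) + (-230)·(1/36) = -4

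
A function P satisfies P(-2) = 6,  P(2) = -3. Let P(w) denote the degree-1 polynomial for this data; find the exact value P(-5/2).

57/8

Evaluate each Lagrange basis at w = -5/2:
L_0(-5/2) = (-9/2)/[(-4)] = 9/8
L_1(-5/2) = (-1/2)/[(4)] = -1/8
Sum: 6·(9/8) + (-3)·(-1/8) = 57/8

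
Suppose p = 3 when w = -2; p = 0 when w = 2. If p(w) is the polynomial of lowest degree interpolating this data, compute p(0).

L_0(0) = (-2)/[(-4)] = 1/2
L_1(0) = (2)/[(4)] = 1/2
Sum: 3·(1/2) + 0 = 3/2

3/2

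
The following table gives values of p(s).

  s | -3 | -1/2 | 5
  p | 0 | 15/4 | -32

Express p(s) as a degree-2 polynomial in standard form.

Newton's divided differences:
p[-3,-1/2] = (15/4 - 0) / (-1/2 - (-3)) = 3/2
p[-1/2,5] = (-32 - 15/4) / (5 - (-1/2)) = -13/2
p[-3,-1/2,5] = (-13/2 - 3/2) / (5 - (-3)) = -1
p(s) = (3/2)·(s + 3) + (-1)·(s + 3)(s + 1/2)
Expanding: p(s) = -s^2 - 2s + 3

p(s) = -s^2 - 2s + 3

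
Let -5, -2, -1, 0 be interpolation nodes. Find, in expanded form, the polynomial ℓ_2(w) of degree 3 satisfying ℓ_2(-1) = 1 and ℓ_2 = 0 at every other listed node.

ℓ_2(w) = -(1/4)w^3 - (7/4)w^2 - (5/2)w

ℓ_2(w) = (w + 5)(w + 2)w / [(4)·(1)·(-1)]
       = (w^3 + 7w^2 + 10w) / (-4)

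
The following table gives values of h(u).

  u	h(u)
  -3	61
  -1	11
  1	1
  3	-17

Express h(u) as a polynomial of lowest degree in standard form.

h(u) = -u^3 + 2u^2 - 4u + 4

L_0(u) = (u + 1)(u - 1)(u - 3) / [-48] = -(1/48)u^3 + (1/16)u^2 + (1/48)u - 1/16
L_1(u) = (u + 3)(u - 1)(u - 3) / [16] = (1/16)u^3 - (1/16)u^2 - (9/16)u + 9/16
L_2(u) = (u + 3)(u + 1)(u - 3) / [-16] = -(1/16)u^3 - (1/16)u^2 + (9/16)u + 9/16
L_3(u) = (u + 3)(u + 1)(u - 1) / [48] = (1/48)u^3 + (1/16)u^2 - (1/48)u - 1/16
h(u) = 61·L_0 + 11·L_1 + 1·L_2 + (-17)·L_3
  61·L_0(u) = -(61/48)u^3 + (61/16)u^2 + (61/48)u - 61/16
  11·L_1(u) = (11/16)u^3 - (11/16)u^2 - (99/16)u + 99/16
  1·L_2(u) = -(1/16)u^3 - (1/16)u^2 + (9/16)u + 9/16
  (-17)·L_3(u) = -(17/48)u^3 - (17/16)u^2 + (17/48)u + 17/16
Adding term by term: -u^3 + 2u^2 - 4u + 4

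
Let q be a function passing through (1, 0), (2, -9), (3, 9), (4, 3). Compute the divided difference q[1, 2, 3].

q[1,2] = (-9 - 0) / (2 - 1) = -9
q[2,3] = (9 - (-9)) / (3 - 2) = 18
q[1,2,3] = (18 - (-9)) / (3 - 1) = 27/2

27/2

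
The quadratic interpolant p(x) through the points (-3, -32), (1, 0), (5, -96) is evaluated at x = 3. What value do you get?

-32

Evaluate each Lagrange basis at x = 3:
L_0(3) = (2)·(-2)/[(-4)·(-8)] = -1/8
L_1(3) = (6)·(-2)/[(4)·(-4)] = 3/4
L_2(3) = (6)·(2)/[(8)·(4)] = 3/8
Sum: (-32)·(-1/8) + 0 + (-96)·(3/8) = -32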